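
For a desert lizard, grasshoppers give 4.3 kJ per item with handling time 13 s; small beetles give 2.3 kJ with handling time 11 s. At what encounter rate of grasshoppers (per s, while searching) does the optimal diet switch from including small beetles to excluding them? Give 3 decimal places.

0.132 per s

At the threshold, the rate on grasshoppers alone equals the profitability of small beetles: λ·4.3/(1 + λ·13) = 2.3/11 = 0.2091.
Rearranging, λ(4.3 − 0.2091×13) = 0.2091, so λ = 0.2091/1.582 = 0.1322 per s.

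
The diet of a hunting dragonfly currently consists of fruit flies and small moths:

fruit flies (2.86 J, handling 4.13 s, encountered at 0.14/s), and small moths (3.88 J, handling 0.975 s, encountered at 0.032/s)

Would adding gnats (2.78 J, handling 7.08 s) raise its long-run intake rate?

Current rate: (0.14×2.86 + 0.032×3.88)/(1 + 0.14×4.13 + 0.032×0.975) = 0.3259 J/s.
Profitability of gnats: 2.78/7.08 = 0.3927 J/s.
Since 0.3927 > R, including gnats increases the long-run rate.

Yes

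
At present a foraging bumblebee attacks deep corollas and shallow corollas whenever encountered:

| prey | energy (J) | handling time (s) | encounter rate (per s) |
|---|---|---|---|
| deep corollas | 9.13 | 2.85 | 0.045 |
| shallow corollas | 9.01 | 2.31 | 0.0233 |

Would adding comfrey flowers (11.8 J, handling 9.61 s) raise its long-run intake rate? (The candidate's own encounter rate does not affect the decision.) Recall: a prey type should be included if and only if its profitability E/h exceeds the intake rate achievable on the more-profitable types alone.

Yes

On deep corollas and shallow corollas alone, R = ΣλE/(1+Σλh) = 0.6208/1.182 = 0.5252 J/s.
Profitability of comfrey flowers: 11.8/9.61 = 1.228 J/s.
Since 1.228 > R, including comfrey flowers increases the long-run rate.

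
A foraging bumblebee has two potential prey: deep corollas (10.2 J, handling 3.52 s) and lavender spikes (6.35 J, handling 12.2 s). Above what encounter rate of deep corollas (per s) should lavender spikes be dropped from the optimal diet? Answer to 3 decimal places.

0.062 per s

At the threshold, the rate on deep corollas alone equals the profitability of lavender spikes: λ·10.2/(1 + λ·3.52) = 6.35/12.2 = 0.5205.
Rearranging, λ(10.2 − 0.5205×3.52) = 0.5205, so λ = 0.5205/8.368 = 0.0622 per s.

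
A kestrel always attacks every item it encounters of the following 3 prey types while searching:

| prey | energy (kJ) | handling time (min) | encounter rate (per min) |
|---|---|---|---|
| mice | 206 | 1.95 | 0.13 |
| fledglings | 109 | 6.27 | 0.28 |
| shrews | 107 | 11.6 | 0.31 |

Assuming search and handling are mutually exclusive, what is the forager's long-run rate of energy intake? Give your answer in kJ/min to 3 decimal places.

R = Σλ_iE_i / (1 + Σλ_ih_i)
Numerator: 0.13×206 + 0.28×109 + 0.31×107 = 90.47
Denominator: 1 + 0.13×1.95 + 0.28×6.27 + 0.31×11.6 = 6.605
R = 90.47/6.605 = 13.7 kJ/min

13.697 kJ/min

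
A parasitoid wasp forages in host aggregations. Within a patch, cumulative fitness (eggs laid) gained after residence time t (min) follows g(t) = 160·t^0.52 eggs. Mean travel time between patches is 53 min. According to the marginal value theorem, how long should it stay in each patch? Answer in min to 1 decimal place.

57.4 min

By the marginal value theorem, leave when the instantaneous gain rate g'(t) equals the habitat-wide average g(t)/(T + t).
g'(t) = 0.52·160·t^-0.48. Setting 0.52·160·t^-0.48 = 160·t^0.52/(53+t) gives 0.52(53+t) = t, so 0.48·t = 0.52×53.
t* = 0.52×53/0.48 = 57.42 min.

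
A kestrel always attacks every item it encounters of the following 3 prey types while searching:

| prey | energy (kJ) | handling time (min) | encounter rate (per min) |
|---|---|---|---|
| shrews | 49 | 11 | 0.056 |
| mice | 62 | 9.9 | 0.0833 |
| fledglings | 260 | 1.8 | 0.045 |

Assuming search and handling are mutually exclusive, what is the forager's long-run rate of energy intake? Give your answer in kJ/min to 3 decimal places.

7.776 kJ/min

Energy encountered per unit search time: 0.056×49 + 0.0833×62 + 0.045×260 = 19.61 kJ/min.
Handling time per unit search time: 0.056×11 + 0.0833×9.9 + 0.045×1.8 = 1.522.
Rate = 19.61/(1 + 1.522) = 7.776 kJ/min.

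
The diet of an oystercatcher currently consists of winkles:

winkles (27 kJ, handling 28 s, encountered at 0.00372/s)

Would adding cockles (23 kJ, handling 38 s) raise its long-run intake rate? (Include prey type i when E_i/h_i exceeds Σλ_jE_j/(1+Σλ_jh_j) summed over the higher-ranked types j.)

On winkles alone, R = ΣλE/(1+Σλh) = 0.1004/1.104 = 0.09097 kJ/s.
Profitability of cockles: 23/38 = 0.6053 kJ/s.
Since 0.6053 > R, including cockles increases the long-run rate.

Yes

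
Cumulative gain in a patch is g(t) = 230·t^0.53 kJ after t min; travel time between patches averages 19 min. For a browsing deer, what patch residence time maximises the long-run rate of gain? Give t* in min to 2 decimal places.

Optimal t* satisfies g'(t*) = g(t*)/(T + t*).
g'(t) = 0.53·230·t^-0.47. Setting 0.53·230·t^-0.47 = 230·t^0.53/(19+t) gives 0.53(19+t) = t, so 0.47·t = 0.53×19.
t* = 0.53×19/0.47 = 21.43 min.

21.43 min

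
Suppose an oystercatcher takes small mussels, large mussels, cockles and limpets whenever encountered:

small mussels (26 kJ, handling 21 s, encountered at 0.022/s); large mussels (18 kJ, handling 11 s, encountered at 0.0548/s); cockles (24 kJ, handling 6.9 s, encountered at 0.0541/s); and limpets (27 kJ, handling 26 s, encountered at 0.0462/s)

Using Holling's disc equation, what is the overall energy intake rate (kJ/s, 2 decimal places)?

Energy encountered per unit search time: 0.022×26 + 0.0548×18 + 0.0541×24 + 0.0462×27 = 4.104 kJ/s.
Handling time per unit search time: 0.022×21 + 0.0548×11 + 0.0541×6.9 + 0.0462×26 = 2.639.
Rate = 4.104/(1 + 2.639) = 1.128 kJ/s.

1.13 kJ/s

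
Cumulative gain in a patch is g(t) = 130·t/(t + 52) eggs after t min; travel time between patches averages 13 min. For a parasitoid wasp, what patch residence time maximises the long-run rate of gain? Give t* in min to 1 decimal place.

26.0 min

Optimal t* satisfies g'(t*) = g(t*)/(T + t*).
g'(t) = 130·52/(t + 52)². Setting 130·52/(t+52)² = 130t/[(t+52)(13+t)] gives 52(13+t) = t(t+52), so t² = 52×13 = 676.
t* = √676 = 26 min.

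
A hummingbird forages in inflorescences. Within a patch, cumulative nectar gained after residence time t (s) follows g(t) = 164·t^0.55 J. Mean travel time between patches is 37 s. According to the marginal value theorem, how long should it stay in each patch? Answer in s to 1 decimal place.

45.2 s

Maximise g(t)/(T+t): set derivative to zero → g'(t)(T+t) = g(t).
g'(t) = 0.55·164·t^-0.45. Setting 0.55·164·t^-0.45 = 164·t^0.55/(37+t) gives 0.55(37+t) = t, so 0.45·t = 0.55×37.
t* = 0.55×37/0.45 = 45.22 s.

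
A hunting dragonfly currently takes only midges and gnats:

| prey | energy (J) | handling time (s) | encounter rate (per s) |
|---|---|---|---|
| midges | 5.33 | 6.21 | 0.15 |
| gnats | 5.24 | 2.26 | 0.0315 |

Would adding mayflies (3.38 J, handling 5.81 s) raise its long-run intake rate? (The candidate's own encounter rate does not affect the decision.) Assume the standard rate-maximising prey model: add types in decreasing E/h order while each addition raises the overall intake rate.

Yes

Intake rate on the current diet: R = (0.15×5.33 + 0.0315×5.24) / (1 + 0.15×6.21 + 0.0315×2.26) = 0.9646/2.003 = 0.4816 J/s.
mayflies: E/h = 3.38/5.81 = 0.5818 J/s.
0.5818 > 0.4816, so adding mayflies raises the average — include it.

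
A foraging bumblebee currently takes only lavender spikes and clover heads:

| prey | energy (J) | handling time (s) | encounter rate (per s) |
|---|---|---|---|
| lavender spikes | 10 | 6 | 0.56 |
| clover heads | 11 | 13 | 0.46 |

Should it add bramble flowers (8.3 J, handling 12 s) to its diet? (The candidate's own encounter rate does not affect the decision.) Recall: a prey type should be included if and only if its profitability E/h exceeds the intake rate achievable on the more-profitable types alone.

No

Current rate: (0.56×10 + 0.46×11)/(1 + 0.56×6 + 0.46×13) = 1.031 J/s.
bramble flowers: E/h = 8.3/12 = 0.6917 J/s.
0.6917 < 1.031, so adding bramble flowers would lower the average — exclude it.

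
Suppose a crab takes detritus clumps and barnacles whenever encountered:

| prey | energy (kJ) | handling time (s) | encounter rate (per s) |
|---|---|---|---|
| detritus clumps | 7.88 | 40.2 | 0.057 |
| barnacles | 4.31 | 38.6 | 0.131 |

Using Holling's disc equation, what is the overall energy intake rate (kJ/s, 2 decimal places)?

0.12 kJ/s

R = (0.057×7.88 + 0.131×4.31) / (1 + 0.057×40.2 + 0.131×38.6) = 1.014/8.348 = 0.1214 kJ/s.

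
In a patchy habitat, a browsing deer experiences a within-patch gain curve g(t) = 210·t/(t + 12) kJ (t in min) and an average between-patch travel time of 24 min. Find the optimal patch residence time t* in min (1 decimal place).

17.0 min

By the marginal value theorem, leave when the instantaneous gain rate g'(t) equals the habitat-wide average g(t)/(T + t).
g'(t) = 210·12/(t + 12)². Setting 210·12/(t+12)² = 210t/[(t+12)(24+t)] gives 12(24+t) = t(t+12), so t² = 12×24 = 288.
t* = √288 = 16.97 min.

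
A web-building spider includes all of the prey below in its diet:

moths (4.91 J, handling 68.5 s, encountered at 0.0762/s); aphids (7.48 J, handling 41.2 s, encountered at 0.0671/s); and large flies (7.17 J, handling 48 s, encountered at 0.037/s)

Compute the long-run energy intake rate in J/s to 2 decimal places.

R = Σλ_iE_i / (1 + Σλ_ih_i)
Numerator: 0.0762×4.91 + 0.0671×7.48 + 0.037×7.17 = 1.141
Denominator: 1 + 0.0762×68.5 + 0.0671×41.2 + 0.037×48 = 10.76
R = 1.141/10.76 = 0.1061 J/s

0.11 J/s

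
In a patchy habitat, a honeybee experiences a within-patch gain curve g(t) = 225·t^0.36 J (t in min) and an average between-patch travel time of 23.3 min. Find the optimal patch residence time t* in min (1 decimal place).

13.1 min

By the marginal value theorem, leave when the instantaneous gain rate g'(t) equals the habitat-wide average g(t)/(T + t).
g'(t) = 0.36·225·t^-0.64. Setting 0.36·225·t^-0.64 = 225·t^0.36/(23.3+t) gives 0.36(23.3+t) = t, so 0.64·t = 0.36×23.3.
t* = 0.36×23.3/0.64 = 13.11 min.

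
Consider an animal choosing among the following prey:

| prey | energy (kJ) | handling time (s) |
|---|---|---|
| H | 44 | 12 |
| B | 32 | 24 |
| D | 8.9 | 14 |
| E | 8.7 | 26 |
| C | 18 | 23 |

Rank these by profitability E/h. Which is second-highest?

B

In descending order of E/h:
H: 44/12 = 3.67 kJ/s
B: 32/24 = 1.33 kJ/s
C: 18/23 = 0.783 kJ/s
D: 8.9/14 = 0.636 kJ/s
E: 8.7/26 = 0.335 kJ/s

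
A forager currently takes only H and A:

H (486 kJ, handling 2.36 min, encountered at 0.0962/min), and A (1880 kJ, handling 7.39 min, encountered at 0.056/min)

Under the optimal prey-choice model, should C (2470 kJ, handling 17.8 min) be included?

Current rate: (0.0962×486 + 0.056×1880)/(1 + 0.0962×2.36 + 0.056×7.39) = 92.65 kJ/min.
Profitability of C: 2470/17.8 = 138.8 kJ/min.
138.8 > 92.65, so adding C raises the average — include it.

Yes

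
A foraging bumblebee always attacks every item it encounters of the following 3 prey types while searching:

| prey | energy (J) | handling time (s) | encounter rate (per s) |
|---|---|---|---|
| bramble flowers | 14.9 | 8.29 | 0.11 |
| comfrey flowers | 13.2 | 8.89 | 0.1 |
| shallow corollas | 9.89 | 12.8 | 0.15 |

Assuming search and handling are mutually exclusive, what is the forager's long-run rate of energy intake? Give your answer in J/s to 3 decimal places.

Energy encountered per unit search time: 0.11×14.9 + 0.1×13.2 + 0.15×9.89 = 4.442 J/s.
Handling time per unit search time: 0.11×8.29 + 0.1×8.89 + 0.15×12.8 = 3.721.
Rate = 4.442/(1 + 3.721) = 0.941 J/s.

0.941 J/s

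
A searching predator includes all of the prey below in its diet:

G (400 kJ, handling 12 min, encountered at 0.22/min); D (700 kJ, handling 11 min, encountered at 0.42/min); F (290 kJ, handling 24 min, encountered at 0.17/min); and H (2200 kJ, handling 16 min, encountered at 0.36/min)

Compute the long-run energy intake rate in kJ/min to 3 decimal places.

67.586 kJ/min

R = (0.22×400 + 0.42×700 + 0.17×290 + 0.36×2200) / (1 + 0.22×12 + 0.42×11 + 0.17×24 + 0.36×16) = 1223/18.1 = 67.59 kJ/min.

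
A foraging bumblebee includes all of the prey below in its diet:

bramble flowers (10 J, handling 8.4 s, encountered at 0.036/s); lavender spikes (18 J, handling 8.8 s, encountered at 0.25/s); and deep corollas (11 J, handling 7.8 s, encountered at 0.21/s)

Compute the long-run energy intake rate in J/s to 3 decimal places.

1.395 J/s

Energy encountered per unit search time: 0.036×10 + 0.25×18 + 0.21×11 = 7.17 J/s.
Handling time per unit search time: 0.036×8.4 + 0.25×8.8 + 0.21×7.8 = 4.14.
Rate = 7.17/(1 + 4.14) = 1.395 J/s.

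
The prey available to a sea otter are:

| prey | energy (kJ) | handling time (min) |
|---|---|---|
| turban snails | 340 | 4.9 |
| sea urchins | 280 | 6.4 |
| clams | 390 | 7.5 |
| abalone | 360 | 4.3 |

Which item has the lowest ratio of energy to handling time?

sea urchins

Profitability E/h (kJ/min): turban snails = 340/4.9 = 69.4, sea urchins = 280/6.4 = 43.8, clams = 390/7.5 = 52, abalone = 360/4.3 = 83.7.
Ranked: abalone > turban snails > clams > sea urchins.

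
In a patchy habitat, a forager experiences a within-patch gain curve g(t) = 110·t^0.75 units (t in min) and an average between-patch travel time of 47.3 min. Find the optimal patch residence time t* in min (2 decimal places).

141.90 min

Maximise g(t)/(T+t): set derivative to zero → g'(t)(T+t) = g(t).
g'(t) = 0.75·110·t^-0.25. Setting 0.75·110·t^-0.25 = 110·t^0.75/(47.3+t) gives 0.75(47.3+t) = t, so 0.25·t = 0.75×47.3.
t* = 0.75×47.3/0.25 = 141.9 min.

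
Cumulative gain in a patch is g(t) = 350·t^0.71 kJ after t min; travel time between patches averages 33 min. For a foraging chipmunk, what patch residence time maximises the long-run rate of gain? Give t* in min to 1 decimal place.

Optimal t* satisfies g'(t*) = g(t*)/(T + t*).
g'(t) = 0.71·350·t^-0.29. Setting 0.71·350·t^-0.29 = 350·t^0.71/(33+t) gives 0.71(33+t) = t, so 0.29·t = 0.71×33.
t* = 0.71×33/0.29 = 80.79 min.

80.8 min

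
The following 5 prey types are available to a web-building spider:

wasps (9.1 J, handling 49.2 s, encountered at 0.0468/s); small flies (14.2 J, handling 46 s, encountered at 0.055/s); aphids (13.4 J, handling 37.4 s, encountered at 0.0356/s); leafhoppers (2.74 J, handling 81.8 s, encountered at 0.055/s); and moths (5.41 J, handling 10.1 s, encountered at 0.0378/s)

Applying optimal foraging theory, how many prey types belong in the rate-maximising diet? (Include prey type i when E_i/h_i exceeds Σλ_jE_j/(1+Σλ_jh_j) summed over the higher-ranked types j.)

3

Profitabilities (E/h, J/s): moths 0.536, aphids 0.358, small flies 0.309, wasps 0.185, leafhoppers 0.0335. Add prey in this order while the next type's profitability exceeds the intake rate on those already taken.
Rate on top 1: 0.148. aphids: 0.358 > 0.148 → include.
Rate on top 2: 0.2512. small flies: 0.309 > 0.2512 → include.
Rate on top 3: 0.2789. wasps: 0.185 < 0.2789 → exclude; stop.
Optimal diet: moths, aphids, small flies — 3 of 5 types.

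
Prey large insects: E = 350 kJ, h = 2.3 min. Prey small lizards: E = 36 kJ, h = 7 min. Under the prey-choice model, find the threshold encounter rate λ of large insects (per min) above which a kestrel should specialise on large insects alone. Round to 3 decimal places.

0.015 per min

The zero-one rule: include small lizards iff E₂/h₂ > λE₁/(1+λh₁). Equality gives the switch point.
λE₁h₂ = E₂ + λE₂h₁ ⇒ λ = E₂/(E₁h₂ − E₂h₁) = 36/(2450 − 82.8) = 0.01521 per min.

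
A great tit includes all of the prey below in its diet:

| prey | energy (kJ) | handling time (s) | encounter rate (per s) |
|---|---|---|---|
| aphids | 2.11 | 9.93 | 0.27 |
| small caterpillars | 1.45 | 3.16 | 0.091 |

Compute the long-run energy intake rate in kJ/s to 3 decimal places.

Energy encountered per unit search time: 0.27×2.11 + 0.091×1.45 = 0.7016 kJ/s.
Handling time per unit search time: 0.27×9.93 + 0.091×3.16 = 2.969.
Rate = 0.7016/(1 + 2.969) = 0.1768 kJ/s.

0.177 kJ/s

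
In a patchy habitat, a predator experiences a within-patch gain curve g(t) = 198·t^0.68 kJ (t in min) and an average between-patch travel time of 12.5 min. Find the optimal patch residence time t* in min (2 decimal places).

26.56 min

Maximise g(t)/(T+t): set derivative to zero → g'(t)(T+t) = g(t).
g'(t) = 0.68·198·t^-0.32. Setting 0.68·198·t^-0.32 = 198·t^0.68/(12.5+t) gives 0.68(12.5+t) = t, so 0.32·t = 0.68×12.5.
t* = 0.68×12.5/0.32 = 26.56 min.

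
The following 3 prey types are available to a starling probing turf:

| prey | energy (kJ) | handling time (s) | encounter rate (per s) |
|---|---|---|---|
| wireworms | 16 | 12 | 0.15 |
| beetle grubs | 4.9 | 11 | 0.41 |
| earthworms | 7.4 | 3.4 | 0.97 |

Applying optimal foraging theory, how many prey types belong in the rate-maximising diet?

1

Profitabilities (E/h, kJ/s): earthworms 2.18, wireworms 1.33, beetle grubs 0.445. Add prey in this order while the next type's profitability exceeds the intake rate on those already taken.
Rate on top 1: 1.67. wireworms: 1.33 < 1.67 → exclude; stop.
Optimal diet: earthworms — 1 of 3 types.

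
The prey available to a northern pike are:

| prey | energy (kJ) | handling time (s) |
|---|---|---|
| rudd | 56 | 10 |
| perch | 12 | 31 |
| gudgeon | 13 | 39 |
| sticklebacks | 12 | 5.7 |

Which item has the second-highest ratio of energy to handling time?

Profitability E/h (kJ/s): rudd = 56/10 = 5.6, perch = 12/31 = 0.387, gudgeon = 13/39 = 0.333, sticklebacks = 12/5.7 = 2.11.
Ranked: rudd > sticklebacks > perch > gudgeon.

sticklebacks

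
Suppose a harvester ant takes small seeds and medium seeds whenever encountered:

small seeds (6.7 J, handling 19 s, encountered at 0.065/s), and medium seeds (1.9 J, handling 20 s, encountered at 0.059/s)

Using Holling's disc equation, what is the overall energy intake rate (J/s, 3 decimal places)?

0.160 J/s

Energy encountered per unit search time: 0.065×6.7 + 0.059×1.9 = 0.5476 J/s.
Handling time per unit search time: 0.065×19 + 0.059×20 = 2.415.
Rate = 0.5476/(1 + 2.415) = 0.1604 J/s.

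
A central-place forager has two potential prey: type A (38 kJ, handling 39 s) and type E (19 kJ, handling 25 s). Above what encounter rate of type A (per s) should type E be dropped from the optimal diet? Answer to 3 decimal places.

0.091 per s

At the threshold, the rate on type A alone equals the profitability of type E: λ·38/(1 + λ·39) = 19/25 = 0.76.
Rearranging, λ(38 − 0.76×39) = 0.76, so λ = 0.76/8.36 = 0.09091 per s.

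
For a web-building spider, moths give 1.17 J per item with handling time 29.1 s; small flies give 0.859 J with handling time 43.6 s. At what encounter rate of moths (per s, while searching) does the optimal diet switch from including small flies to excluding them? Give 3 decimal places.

0.033 per s

Drop small flies once their profitability E₂/h₂ falls below the rate achievable on moths alone: E₂/h₂ = λE₁/(1 + λh₁).
Solve for λ: λE₁h₂ = E₂(1 + λh₁) → λ(E₁h₂ − E₂h₁) = E₂ → λ = E₂/(E₁h₂ − E₂h₁).
λ = 0.859/(1.17×43.6 − 0.859×29.1) = 0.859/26.02 = 0.03302 per s.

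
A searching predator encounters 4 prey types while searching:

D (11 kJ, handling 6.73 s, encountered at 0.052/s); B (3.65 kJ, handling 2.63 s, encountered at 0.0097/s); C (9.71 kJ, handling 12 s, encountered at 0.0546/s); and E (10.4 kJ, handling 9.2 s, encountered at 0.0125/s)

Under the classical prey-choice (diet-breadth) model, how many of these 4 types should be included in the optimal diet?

Profitabilities (E/h, kJ/s): D 1.63, B 1.39, E 1.13, C 0.809. Add prey in this order while the next type's profitability exceeds the intake rate on those already taken.
Rate on top 1: 0.4237. B: 1.39 > 0.4237 → include.
Rate on top 2: 0.4416. E: 1.13 > 0.4416 → include.
Rate on top 3: 0.4947. C: 0.809 > 0.4947 → include.
Optimal diet: D, B, E, C — 4 of 4 types.

4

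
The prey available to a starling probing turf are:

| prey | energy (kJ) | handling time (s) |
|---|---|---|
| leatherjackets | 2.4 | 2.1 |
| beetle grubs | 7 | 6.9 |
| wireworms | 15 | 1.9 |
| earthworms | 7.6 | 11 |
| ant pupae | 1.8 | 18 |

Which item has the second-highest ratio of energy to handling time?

In descending order of E/h:
wireworms: 15/1.9 = 7.89 kJ/s
leatherjackets: 2.4/2.1 = 1.14 kJ/s
beetle grubs: 7/6.9 = 1.01 kJ/s
earthworms: 7.6/11 = 0.691 kJ/s
ant pupae: 1.8/18 = 0.1 kJ/s

leatherjackets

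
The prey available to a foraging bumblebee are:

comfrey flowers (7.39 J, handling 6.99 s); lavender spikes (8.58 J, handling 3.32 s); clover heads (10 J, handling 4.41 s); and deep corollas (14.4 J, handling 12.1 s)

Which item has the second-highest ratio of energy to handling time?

clover heads

Profitability E/h (J/s): comfrey flowers = 7.39/6.99 = 1.06, lavender spikes = 8.58/3.32 = 2.58, clover heads = 10/4.41 = 2.27, deep corollas = 14.4/12.1 = 1.19.
Ranked: lavender spikes > clover heads > deep corollas > comfrey flowers.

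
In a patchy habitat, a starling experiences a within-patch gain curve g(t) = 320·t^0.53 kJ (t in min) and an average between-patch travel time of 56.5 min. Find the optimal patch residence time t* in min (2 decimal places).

By the marginal value theorem, leave when the instantaneous gain rate g'(t) equals the habitat-wide average g(t)/(T + t).
g'(t) = 0.53·320·t^-0.47. Setting 0.53·320·t^-0.47 = 320·t^0.53/(56.5+t) gives 0.53(56.5+t) = t, so 0.47·t = 0.53×56.5.
t* = 0.53×56.5/0.47 = 63.71 min.

63.71 min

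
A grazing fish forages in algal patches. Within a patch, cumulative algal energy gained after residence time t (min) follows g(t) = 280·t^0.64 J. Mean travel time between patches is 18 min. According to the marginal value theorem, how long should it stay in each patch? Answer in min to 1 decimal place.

Maximise g(t)/(T+t): set derivative to zero → g'(t)(T+t) = g(t).
g'(t) = 0.64·280·t^-0.36. Setting 0.64·280·t^-0.36 = 280·t^0.64/(18+t) gives 0.64(18+t) = t, so 0.36·t = 0.64×18.
t* = 0.64×18/0.36 = 32 min.

32.0 min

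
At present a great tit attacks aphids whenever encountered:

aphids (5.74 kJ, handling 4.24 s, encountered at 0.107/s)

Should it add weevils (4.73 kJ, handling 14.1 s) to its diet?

No

Current rate: (0.107×5.74)/(1 + 0.107×4.24) = 0.4225 kJ/s.
weevils: E/h = 4.73/14.1 = 0.3355 kJ/s.
0.3355 < 0.4225, so adding weevils would lower the average — exclude it.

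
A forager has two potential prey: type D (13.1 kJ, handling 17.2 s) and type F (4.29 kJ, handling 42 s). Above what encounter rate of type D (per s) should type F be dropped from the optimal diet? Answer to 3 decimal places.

At the threshold, the rate on type D alone equals the profitability of type F: λ·13.1/(1 + λ·17.2) = 4.29/42 = 0.1021.
Rearranging, λ(13.1 − 0.1021×17.2) = 0.1021, so λ = 0.1021/11.34 = 0.009005 per s.

0.009 per s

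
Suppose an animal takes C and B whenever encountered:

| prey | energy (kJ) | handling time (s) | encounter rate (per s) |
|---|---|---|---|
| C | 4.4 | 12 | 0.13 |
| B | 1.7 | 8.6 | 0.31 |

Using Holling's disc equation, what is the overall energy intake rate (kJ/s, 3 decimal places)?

0.210 kJ/s

R = Σλ_iE_i / (1 + Σλ_ih_i)
Numerator: 0.13×4.4 + 0.31×1.7 = 1.099
Denominator: 1 + 0.13×12 + 0.31×8.6 = 5.226
R = 1.099/5.226 = 0.2103 kJ/s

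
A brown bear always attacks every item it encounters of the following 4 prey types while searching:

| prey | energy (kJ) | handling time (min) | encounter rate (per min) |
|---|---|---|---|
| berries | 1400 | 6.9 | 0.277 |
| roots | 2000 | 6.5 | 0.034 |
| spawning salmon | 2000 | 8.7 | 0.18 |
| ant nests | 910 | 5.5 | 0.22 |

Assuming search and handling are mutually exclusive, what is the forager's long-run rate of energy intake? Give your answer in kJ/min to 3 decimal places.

R = (0.277×1400 + 0.034×2000 + 0.18×2000 + 0.22×910) / (1 + 0.277×6.9 + 0.034×6.5 + 0.18×8.7 + 0.22×5.5) = 1016/5.908 = 172 kJ/min.

171.961 kJ/min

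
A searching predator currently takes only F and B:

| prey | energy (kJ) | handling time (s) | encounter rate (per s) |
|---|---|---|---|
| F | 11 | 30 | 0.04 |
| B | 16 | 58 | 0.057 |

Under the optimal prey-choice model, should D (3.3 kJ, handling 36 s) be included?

No

On F and B alone, R = ΣλE/(1+Σλh) = 1.352/5.506 = 0.2456 kJ/s.
D: E/h = 3.3/36 = 0.09167 kJ/s.
0.09167 < 0.2456, so adding D would lower the average — exclude it.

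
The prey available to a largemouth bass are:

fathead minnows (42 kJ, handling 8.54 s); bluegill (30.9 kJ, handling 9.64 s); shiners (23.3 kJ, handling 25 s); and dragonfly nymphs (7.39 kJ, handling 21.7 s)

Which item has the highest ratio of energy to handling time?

fathead minnows

In descending order of E/h:
fathead minnows: 42/8.54 = 4.92 kJ/s
bluegill: 30.9/9.64 = 3.21 kJ/s
shiners: 23.3/25 = 0.932 kJ/s
dragonfly nymphs: 7.39/21.7 = 0.341 kJ/s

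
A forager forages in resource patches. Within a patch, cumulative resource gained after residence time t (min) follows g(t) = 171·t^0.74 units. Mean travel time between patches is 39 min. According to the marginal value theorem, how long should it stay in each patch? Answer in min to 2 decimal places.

By the marginal value theorem, leave when the instantaneous gain rate g'(t) equals the habitat-wide average g(t)/(T + t).
g'(t) = 0.74·171·t^-0.26. Setting 0.74·171·t^-0.26 = 171·t^0.74/(39+t) gives 0.74(39+t) = t, so 0.26·t = 0.74×39.
t* = 0.74×39/0.26 = 111 min.

111.00 min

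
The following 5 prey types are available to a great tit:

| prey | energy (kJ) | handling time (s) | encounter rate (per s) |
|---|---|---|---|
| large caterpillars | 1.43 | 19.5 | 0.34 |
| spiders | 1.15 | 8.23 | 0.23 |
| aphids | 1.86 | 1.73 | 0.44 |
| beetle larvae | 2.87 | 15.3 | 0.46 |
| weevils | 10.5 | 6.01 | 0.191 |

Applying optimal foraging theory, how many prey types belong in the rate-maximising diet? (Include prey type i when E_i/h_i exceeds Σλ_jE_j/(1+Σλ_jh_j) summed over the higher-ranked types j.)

2

E/h in descending order: weevils 1.75, aphids 1.08, beetle larvae 0.188, spiders 0.14, large caterpillars 0.0733 kJ/s. The optimal diet is the largest prefix of this list for which every included type satisfies E_i/h_i > R on the types above it.
Rate on top 1: 0.9337. aphids: 1.08 > 0.9337 → include.
Rate on top 2: 0.9707. beetle larvae: 0.188 < 0.9707 → exclude; stop.
Optimal diet: weevils, aphids — 2 of 5 types.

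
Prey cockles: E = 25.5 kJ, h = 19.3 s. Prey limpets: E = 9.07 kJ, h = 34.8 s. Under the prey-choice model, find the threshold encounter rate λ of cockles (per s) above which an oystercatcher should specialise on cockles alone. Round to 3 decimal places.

0.013 per s

Drop limpets once their profitability E₂/h₂ falls below the rate achievable on cockles alone: E₂/h₂ = λE₁/(1 + λh₁).
Solve for λ: λE₁h₂ = E₂(1 + λh₁) → λ(E₁h₂ − E₂h₁) = E₂ → λ = E₂/(E₁h₂ − E₂h₁).
λ = 9.07/(25.5×34.8 − 9.07×19.3) = 9.07/712.3 = 0.01273 per s.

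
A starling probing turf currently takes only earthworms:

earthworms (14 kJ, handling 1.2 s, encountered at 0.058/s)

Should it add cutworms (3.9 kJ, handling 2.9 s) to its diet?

Yes

Current rate: (0.058×14)/(1 + 0.058×1.2) = 0.7592 kJ/s.
Profitability of cutworms: 3.9/2.9 = 1.345 kJ/s.
Since 1.345 > R, including cutworms increases the long-run rate.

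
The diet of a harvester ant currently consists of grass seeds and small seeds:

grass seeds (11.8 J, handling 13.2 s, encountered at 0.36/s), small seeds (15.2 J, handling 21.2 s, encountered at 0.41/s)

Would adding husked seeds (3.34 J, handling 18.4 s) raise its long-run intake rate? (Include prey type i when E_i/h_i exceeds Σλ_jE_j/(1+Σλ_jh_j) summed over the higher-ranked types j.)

On grass seeds and small seeds alone, R = ΣλE/(1+Σλh) = 10.48/14.44 = 0.7256 J/s.
Profitability of husked seeds: 3.34/18.4 = 0.1815 J/s.
0.1815 < 0.7256, so adding husked seeds would lower the average — exclude it.

No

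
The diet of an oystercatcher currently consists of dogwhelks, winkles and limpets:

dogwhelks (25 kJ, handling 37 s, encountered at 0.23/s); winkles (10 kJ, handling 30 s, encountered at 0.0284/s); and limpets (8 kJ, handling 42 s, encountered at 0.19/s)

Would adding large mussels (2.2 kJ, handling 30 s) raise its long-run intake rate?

No

Current rate: (0.23×25 + 0.0284×10 + 0.19×8)/(1 + 0.23×37 + 0.0284×30 + 0.19×42) = 0.4118 kJ/s.
large mussels: E/h = 2.2/30 = 0.07333 kJ/s.
Since 0.07333 < R, time spent handling large mussels is better spent searching.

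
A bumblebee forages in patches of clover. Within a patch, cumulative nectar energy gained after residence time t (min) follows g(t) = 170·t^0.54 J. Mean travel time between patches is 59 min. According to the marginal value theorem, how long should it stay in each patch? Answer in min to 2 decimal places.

69.26 min

Maximise g(t)/(T+t): set derivative to zero → g'(t)(T+t) = g(t).
g'(t) = 0.54·170·t^-0.46. Setting 0.54·170·t^-0.46 = 170·t^0.54/(59+t) gives 0.54(59+t) = t, so 0.46·t = 0.54×59.
t* = 0.54×59/0.46 = 69.26 min.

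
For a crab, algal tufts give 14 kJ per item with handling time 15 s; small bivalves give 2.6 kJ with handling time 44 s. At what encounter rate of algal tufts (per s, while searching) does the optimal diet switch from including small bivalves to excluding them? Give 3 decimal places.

The zero-one rule: include small bivalves iff E₂/h₂ > λE₁/(1+λh₁). Equality gives the switch point.
λE₁h₂ = E₂ + λE₂h₁ ⇒ λ = E₂/(E₁h₂ − E₂h₁) = 2.6/(616 − 39) = 0.004506 per s.

0.005 per s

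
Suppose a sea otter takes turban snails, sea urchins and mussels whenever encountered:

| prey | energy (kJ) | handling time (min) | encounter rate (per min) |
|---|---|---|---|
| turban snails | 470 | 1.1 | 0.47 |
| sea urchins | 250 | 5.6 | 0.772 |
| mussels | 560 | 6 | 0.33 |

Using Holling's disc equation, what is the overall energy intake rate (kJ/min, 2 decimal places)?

76.56 kJ/min

R = (0.47×470 + 0.772×250 + 0.33×560) / (1 + 0.47×1.1 + 0.772×5.6 + 0.33×6) = 598.7/7.82 = 76.56 kJ/min.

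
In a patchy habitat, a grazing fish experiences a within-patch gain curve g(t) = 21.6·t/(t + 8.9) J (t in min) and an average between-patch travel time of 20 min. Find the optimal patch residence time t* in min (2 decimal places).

13.34 min

Optimal t* satisfies g'(t*) = g(t*)/(T + t*).
g'(t) = 21.6·8.9/(t + 8.9)². Setting 21.6·8.9/(t+8.9)² = 21.6t/[(t+8.9)(20+t)] gives 8.9(20+t) = t(t+8.9), so t² = 8.9×20 = 178.
t* = √178 = 13.34 min.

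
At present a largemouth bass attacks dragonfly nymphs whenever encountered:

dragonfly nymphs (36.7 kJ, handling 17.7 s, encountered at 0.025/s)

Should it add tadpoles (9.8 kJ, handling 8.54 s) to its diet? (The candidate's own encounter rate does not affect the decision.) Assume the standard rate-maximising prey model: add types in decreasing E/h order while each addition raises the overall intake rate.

Yes

On dragonfly nymphs alone, R = ΣλE/(1+Σλh) = 0.9175/1.442 = 0.636 kJ/s.
Profitability of tadpoles: 9.8/8.54 = 1.148 kJ/s.
Since 1.148 > R, including tadpoles increases the long-run rate.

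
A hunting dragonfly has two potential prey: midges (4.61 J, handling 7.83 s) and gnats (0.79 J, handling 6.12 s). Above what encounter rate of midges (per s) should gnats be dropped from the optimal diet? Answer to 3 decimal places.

At the threshold, the rate on midges alone equals the profitability of gnats: λ·4.61/(1 + λ·7.83) = 0.79/6.12 = 0.1291.
Rearranging, λ(4.61 − 0.1291×7.83) = 0.1291, so λ = 0.1291/3.599 = 0.03586 per s.

0.036 per s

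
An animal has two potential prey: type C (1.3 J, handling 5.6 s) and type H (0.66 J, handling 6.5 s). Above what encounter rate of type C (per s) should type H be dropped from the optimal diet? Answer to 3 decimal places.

The zero-one rule: include type H iff E₂/h₂ > λE₁/(1+λh₁). Equality gives the switch point.
λE₁h₂ = E₂ + λE₂h₁ ⇒ λ = E₂/(E₁h₂ − E₂h₁) = 0.66/(8.45 − 3.696) = 0.1388 per s.

0.139 per s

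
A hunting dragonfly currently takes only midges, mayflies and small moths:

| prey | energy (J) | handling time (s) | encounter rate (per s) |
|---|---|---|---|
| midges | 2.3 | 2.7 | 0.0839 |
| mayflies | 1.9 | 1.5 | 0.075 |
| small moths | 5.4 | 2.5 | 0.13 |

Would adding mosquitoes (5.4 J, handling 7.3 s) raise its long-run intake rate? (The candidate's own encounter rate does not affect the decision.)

Current rate: (0.0839×2.3 + 0.075×1.9 + 0.13×5.4)/(1 + 0.0839×2.7 + 0.075×1.5 + 0.13×2.5) = 0.6235 J/s.
mosquitoes: E/h = 5.4/7.3 = 0.7397 J/s.
0.7397 > 0.6235, so adding mosquitoes raises the average — include it.

Yes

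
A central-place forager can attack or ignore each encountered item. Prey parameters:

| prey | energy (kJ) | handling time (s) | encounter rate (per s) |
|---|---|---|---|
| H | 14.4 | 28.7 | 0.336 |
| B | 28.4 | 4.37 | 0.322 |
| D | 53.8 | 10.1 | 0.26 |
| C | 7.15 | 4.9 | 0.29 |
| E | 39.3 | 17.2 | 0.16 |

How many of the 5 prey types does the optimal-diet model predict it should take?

Rank by E/h (kJ/s): B 6.5, D 5.33, E 2.28, C 1.46, H 0.502. Include each in turn until the next type's E/h falls below the running intake rate.
Rate on top 1: 3.799. D: 5.33 > 3.799 → include.
Rate on top 2: 4.596. E: 2.28 < 4.596 → exclude; stop.
Optimal diet: B, D — 2 of 5 types.

2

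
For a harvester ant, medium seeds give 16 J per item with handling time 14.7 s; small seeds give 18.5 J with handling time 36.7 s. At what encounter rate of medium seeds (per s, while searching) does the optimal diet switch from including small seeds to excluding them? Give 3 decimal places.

Drop small seeds once their profitability E₂/h₂ falls below the rate achievable on medium seeds alone: E₂/h₂ = λE₁/(1 + λh₁).
Solve for λ: λE₁h₂ = E₂(1 + λh₁) → λ(E₁h₂ − E₂h₁) = E₂ → λ = E₂/(E₁h₂ − E₂h₁).
λ = 18.5/(16×36.7 − 18.5×14.7) = 18.5/315.3 = 0.05868 per s.

0.059 per s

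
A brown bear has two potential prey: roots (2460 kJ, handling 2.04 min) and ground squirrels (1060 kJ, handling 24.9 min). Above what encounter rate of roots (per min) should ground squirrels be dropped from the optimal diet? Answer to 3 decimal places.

0.018 per min

At the threshold, the rate on roots alone equals the profitability of ground squirrels: λ·2460/(1 + λ·2.04) = 1060/24.9 = 42.57.
Rearranging, λ(2460 − 42.57×2.04) = 42.57, so λ = 42.57/2373 = 0.01794 per min.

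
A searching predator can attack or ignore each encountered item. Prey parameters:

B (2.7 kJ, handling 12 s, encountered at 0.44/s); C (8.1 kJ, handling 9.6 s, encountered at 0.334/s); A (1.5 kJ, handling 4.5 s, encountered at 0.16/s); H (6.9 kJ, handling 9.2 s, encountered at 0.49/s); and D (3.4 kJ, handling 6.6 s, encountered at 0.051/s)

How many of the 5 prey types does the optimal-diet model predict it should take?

Rank by E/h (kJ/s): C 0.844, H 0.75, D 0.515, A 0.333, B 0.225. Include each in turn until the next type's E/h falls below the running intake rate.
Rate on top 1: 0.6432. H: 0.75 > 0.6432 → include.
Rate on top 2: 0.6984. D: 0.515 < 0.6984 → exclude; stop.
Optimal diet: C, H — 2 of 5 types.

2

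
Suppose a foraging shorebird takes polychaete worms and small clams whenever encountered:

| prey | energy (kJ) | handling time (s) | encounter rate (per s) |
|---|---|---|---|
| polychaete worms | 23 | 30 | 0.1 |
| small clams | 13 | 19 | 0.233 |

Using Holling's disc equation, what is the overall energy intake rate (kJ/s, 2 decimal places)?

Energy encountered per unit search time: 0.1×23 + 0.233×13 = 5.329 kJ/s.
Handling time per unit search time: 0.1×30 + 0.233×19 = 7.427.
Rate = 5.329/(1 + 7.427) = 0.6324 kJ/s.

0.63 kJ/s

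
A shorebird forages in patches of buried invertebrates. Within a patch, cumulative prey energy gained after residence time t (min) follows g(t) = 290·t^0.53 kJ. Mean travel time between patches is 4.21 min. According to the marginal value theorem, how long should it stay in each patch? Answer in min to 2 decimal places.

Maximise g(t)/(T+t): set derivative to zero → g'(t)(T+t) = g(t).
g'(t) = 0.53·290·t^-0.47. Setting 0.53·290·t^-0.47 = 290·t^0.53/(4.21+t) gives 0.53(4.21+t) = t, so 0.47·t = 0.53×4.21.
t* = 0.53×4.21/0.47 = 4.747 min.

4.75 min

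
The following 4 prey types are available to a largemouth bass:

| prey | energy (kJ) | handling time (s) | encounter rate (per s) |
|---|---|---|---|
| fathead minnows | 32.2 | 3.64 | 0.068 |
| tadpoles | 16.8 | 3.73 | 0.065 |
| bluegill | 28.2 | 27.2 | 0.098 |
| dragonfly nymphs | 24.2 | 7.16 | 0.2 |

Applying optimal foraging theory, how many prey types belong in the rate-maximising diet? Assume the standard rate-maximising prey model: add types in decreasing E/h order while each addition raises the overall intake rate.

3

Rank by E/h (kJ/s): fathead minnows 8.85, tadpoles 4.5, dragonfly nymphs 3.38, bluegill 1.04. Include each in turn until the next type's E/h falls below the running intake rate.
Rate on top 1: 1.755. tadpoles: 4.5 > 1.755 → include.
Rate on top 2: 2.202. dragonfly nymphs: 3.38 > 2.202 → include.
Rate on top 3: 2.779. bluegill: 1.04 < 2.779 → exclude; stop.
Optimal diet: fathead minnows, tadpoles, dragonfly nymphs — 3 of 4 types.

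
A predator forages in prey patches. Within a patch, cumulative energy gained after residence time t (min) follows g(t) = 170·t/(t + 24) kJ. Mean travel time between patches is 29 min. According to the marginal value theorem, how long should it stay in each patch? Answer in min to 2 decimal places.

26.38 min

By the marginal value theorem, leave when the instantaneous gain rate g'(t) equals the habitat-wide average g(t)/(T + t).
g'(t) = 170·24/(t + 24)². Setting 170·24/(t+24)² = 170t/[(t+24)(29+t)] gives 24(29+t) = t(t+24), so t² = 24×29 = 696.
t* = √696 = 26.38 min.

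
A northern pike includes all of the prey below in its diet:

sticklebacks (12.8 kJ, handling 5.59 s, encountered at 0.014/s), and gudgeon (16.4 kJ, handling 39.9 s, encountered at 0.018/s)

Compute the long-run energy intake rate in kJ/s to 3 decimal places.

0.264 kJ/s

Energy encountered per unit search time: 0.014×12.8 + 0.018×16.4 = 0.4744 kJ/s.
Handling time per unit search time: 0.014×5.59 + 0.018×39.9 = 0.7965.
Rate = 0.4744/(1 + 0.7965) = 0.2641 kJ/s.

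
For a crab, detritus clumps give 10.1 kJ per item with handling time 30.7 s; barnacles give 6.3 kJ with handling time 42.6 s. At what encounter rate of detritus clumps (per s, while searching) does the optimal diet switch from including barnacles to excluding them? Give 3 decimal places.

0.027 per s

Drop barnacles once their profitability E₂/h₂ falls below the rate achievable on detritus clumps alone: E₂/h₂ = λE₁/(1 + λh₁).
Solve for λ: λE₁h₂ = E₂(1 + λh₁) → λ(E₁h₂ − E₂h₁) = E₂ → λ = E₂/(E₁h₂ − E₂h₁).
λ = 6.3/(10.1×42.6 − 6.3×30.7) = 6.3/236.8 = 0.0266 per s.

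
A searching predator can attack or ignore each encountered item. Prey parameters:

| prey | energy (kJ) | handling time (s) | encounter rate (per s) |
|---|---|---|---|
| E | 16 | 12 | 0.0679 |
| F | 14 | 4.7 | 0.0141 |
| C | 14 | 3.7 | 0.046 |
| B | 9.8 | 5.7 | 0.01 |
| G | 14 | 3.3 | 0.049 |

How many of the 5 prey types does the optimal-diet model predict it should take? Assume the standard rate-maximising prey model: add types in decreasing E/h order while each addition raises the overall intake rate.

E/h in descending order: G 4.24, C 3.78, F 2.98, B 1.72, E 1.33 kJ/s. The optimal diet is the largest prefix of this list for which every included type satisfies E_i/h_i > R on the types above it.
Rate on top 1: 0.5905. C: 3.78 > 0.5905 → include.
Rate on top 2: 0.9986. F: 2.98 > 0.9986 → include.
Rate on top 3: 1.092. B: 1.72 > 1.092 → include.
Rate on top 4: 1.117. E: 1.33 > 1.117 → include.
Optimal diet: G, C, F, B, E — 5 of 5 types.

5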